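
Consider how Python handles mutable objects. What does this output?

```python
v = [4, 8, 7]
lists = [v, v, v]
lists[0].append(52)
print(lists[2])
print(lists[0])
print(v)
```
[4, 8, 7, 52]
[4, 8, 7, 52]
[4, 8, 7, 52]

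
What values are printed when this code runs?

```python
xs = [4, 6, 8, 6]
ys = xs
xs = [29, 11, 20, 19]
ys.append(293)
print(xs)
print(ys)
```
[29, 11, 20, 19]
[4, 6, 8, 6, 293]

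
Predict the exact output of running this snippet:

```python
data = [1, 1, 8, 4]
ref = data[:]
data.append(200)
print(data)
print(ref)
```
[1, 1, 8, 4, 200]
[1, 1, 8, 4]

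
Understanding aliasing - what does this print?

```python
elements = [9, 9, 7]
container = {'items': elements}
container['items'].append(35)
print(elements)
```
[9, 9, 7, 35]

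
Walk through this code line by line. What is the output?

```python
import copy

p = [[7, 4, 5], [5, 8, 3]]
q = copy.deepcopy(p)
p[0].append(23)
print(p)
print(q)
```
[[7, 4, 5, 23], [5, 8, 3]]
[[7, 4, 5], [5, 8, 3]]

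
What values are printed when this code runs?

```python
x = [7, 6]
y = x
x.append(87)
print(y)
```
[7, 6, 87]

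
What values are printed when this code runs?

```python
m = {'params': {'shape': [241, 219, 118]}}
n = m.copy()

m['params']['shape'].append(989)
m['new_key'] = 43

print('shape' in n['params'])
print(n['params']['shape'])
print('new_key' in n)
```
True
[241, 219, 118, 989]
False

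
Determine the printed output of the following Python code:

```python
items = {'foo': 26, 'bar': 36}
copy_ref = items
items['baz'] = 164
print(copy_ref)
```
{'foo': 26, 'bar': 36, 'baz': 164}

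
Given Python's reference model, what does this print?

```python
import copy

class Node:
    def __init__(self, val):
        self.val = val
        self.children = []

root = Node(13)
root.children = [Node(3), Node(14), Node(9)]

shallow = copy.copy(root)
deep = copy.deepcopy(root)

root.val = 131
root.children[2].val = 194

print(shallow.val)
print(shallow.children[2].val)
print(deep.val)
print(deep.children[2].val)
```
13
194
13
9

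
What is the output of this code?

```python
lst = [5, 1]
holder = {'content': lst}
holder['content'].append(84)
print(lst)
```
[5, 1, 84]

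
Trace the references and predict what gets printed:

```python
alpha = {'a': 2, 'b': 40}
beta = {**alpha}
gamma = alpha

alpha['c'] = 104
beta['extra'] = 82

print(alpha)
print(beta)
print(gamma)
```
{'a': 2, 'b': 40, 'c': 104}
{'a': 2, 'b': 40, 'extra': 82}
{'a': 2, 'b': 40, 'c': 104}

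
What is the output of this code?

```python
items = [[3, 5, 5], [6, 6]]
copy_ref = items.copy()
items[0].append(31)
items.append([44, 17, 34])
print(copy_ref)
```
[[3, 5, 5, 31], [6, 6]]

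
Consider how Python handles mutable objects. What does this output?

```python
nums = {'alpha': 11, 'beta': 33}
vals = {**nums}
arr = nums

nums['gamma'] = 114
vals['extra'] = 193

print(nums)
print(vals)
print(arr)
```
{'alpha': 11, 'beta': 33, 'gamma': 114}
{'alpha': 11, 'beta': 33, 'extra': 193}
{'alpha': 11, 'beta': 33, 'gamma': 114}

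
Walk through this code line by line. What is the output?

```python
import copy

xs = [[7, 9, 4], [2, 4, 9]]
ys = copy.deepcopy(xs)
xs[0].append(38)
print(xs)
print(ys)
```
[[7, 9, 4, 38], [2, 4, 9]]
[[7, 9, 4], [2, 4, 9]]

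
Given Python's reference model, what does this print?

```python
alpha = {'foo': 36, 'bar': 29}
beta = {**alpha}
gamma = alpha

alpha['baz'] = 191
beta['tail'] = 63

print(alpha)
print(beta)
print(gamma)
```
{'foo': 36, 'bar': 29, 'baz': 191}
{'foo': 36, 'bar': 29, 'tail': 63}
{'foo': 36, 'bar': 29, 'baz': 191}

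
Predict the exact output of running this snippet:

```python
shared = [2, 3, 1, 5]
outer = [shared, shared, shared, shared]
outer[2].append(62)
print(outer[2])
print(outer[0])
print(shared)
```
[2, 3, 1, 5, 62]
[2, 3, 1, 5, 62]
[2, 3, 1, 5, 62]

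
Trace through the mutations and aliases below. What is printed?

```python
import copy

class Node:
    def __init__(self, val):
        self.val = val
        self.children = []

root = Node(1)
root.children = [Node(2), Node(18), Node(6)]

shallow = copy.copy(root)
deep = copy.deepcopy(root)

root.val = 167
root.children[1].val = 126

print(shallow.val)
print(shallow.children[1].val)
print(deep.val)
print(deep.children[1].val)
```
1
126
1
18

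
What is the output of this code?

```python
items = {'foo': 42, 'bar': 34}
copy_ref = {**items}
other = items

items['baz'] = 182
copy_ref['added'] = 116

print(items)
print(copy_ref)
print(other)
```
{'foo': 42, 'bar': 34, 'baz': 182}
{'foo': 42, 'bar': 34, 'added': 116}
{'foo': 42, 'bar': 34, 'baz': 182}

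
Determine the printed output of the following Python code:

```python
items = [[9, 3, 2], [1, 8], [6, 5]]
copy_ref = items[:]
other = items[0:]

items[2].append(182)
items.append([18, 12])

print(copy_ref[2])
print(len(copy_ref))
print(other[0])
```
[6, 5, 182]
3
[9, 3, 2]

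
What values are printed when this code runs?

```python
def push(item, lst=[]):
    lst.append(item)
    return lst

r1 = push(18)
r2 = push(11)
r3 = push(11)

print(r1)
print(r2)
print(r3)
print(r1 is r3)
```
[18, 11, 11]
[18, 11, 11]
[18, 11, 11]
True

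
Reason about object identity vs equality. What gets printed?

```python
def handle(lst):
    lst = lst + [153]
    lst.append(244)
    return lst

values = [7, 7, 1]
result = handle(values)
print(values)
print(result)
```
[7, 7, 1]
[7, 7, 1, 153, 244]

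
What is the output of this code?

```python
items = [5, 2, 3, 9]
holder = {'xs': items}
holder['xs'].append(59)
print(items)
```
[5, 2, 3, 9, 59]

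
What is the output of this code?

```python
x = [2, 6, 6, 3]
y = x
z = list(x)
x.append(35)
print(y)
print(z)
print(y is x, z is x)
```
[2, 6, 6, 3, 35]
[2, 6, 6, 3]
True False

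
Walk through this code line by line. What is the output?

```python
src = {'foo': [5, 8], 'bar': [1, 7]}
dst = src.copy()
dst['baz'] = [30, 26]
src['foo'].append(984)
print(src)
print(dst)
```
{'foo': [5, 8, 984], 'bar': [1, 7]}
{'foo': [5, 8, 984], 'bar': [1, 7], 'baz': [30, 26]}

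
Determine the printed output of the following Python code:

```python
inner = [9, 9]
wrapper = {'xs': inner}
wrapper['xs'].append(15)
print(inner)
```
[9, 9, 15]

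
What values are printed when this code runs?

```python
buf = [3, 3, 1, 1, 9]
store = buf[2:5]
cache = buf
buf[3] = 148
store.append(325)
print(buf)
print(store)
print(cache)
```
[3, 3, 1, 148, 9]
[1, 1, 9, 325]
[3, 3, 1, 148, 9]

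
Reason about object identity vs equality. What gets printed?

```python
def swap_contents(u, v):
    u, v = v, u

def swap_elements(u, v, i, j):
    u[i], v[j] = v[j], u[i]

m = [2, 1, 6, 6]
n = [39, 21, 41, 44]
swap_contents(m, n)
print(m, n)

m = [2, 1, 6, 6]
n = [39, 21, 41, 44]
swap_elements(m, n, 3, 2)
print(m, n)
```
[2, 1, 6, 6] [39, 21, 41, 44]
[2, 1, 6, 41] [39, 21, 6, 44]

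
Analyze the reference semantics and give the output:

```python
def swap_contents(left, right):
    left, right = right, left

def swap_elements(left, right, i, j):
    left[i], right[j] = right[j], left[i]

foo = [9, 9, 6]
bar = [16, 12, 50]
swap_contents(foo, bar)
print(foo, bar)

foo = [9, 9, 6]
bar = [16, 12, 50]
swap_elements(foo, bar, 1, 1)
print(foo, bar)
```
[9, 9, 6] [16, 12, 50]
[9, 12, 6] [16, 9, 50]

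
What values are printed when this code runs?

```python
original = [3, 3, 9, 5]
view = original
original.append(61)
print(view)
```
[3, 3, 9, 5, 61]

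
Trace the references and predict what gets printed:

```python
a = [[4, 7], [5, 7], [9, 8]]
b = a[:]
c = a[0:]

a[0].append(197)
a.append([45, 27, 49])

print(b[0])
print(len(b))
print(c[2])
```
[4, 7, 197]
3
[9, 8]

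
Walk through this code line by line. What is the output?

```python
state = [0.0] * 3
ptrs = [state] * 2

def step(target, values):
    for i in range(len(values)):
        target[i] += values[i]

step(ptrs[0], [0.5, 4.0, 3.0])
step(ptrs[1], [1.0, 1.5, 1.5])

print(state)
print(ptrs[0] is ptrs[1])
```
[1.5, 5.5, 4.5]
True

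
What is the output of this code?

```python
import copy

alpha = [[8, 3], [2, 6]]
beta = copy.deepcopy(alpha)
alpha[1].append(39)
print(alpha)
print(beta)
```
[[8, 3], [2, 6, 39]]
[[8, 3], [2, 6]]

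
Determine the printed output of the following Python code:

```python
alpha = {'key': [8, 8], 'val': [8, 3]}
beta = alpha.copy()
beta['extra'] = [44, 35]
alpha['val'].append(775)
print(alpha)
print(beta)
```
{'key': [8, 8], 'val': [8, 3, 775]}
{'key': [8, 8], 'val': [8, 3, 775], 'extra': [44, 35]}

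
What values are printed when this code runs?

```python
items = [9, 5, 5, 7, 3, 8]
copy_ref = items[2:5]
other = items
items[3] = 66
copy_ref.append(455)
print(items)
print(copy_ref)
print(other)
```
[9, 5, 5, 66, 3, 8]
[5, 7, 3, 455]
[9, 5, 5, 66, 3, 8]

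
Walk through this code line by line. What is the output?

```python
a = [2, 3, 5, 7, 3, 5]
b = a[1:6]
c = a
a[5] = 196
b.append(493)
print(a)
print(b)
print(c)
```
[2, 3, 5, 7, 3, 196]
[3, 5, 7, 3, 5, 493]
[2, 3, 5, 7, 3, 196]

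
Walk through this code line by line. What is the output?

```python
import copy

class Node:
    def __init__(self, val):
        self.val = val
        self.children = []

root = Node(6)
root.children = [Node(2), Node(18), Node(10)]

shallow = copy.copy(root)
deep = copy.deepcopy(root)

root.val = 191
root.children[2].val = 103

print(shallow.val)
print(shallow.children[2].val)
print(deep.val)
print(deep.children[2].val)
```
6
103
6
10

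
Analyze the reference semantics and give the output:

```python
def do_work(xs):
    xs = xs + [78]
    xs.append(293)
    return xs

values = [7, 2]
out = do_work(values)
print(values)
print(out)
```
[7, 2]
[7, 2, 78, 293]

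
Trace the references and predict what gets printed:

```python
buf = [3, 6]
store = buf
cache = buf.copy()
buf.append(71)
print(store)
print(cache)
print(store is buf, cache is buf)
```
[3, 6, 71]
[3, 6]
True False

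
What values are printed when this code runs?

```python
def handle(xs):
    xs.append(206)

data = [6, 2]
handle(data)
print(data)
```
[6, 2, 206]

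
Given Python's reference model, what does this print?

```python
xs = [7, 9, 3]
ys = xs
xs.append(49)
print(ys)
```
[7, 9, 3, 49]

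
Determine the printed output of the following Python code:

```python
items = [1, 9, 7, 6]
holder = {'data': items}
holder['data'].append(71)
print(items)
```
[1, 9, 7, 6, 71]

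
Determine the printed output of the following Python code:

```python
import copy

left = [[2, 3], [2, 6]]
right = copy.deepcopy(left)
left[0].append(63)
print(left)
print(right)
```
[[2, 3, 63], [2, 6]]
[[2, 3], [2, 6]]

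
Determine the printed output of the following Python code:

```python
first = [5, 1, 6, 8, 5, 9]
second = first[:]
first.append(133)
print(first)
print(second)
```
[5, 1, 6, 8, 5, 9, 133]
[5, 1, 6, 8, 5, 9]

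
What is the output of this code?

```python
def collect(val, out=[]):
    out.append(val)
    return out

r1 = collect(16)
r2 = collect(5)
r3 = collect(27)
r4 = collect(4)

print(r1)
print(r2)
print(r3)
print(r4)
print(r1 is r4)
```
[16, 5, 27, 4]
[16, 5, 27, 4]
[16, 5, 27, 4]
[16, 5, 27, 4]
True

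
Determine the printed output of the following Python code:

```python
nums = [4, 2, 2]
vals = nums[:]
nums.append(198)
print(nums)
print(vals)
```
[4, 2, 2, 198]
[4, 2, 2]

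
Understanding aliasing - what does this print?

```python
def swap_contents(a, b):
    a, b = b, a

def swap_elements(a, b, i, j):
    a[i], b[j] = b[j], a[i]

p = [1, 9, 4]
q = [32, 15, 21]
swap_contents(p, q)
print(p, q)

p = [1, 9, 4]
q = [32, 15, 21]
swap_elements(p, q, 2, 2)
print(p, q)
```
[1, 9, 4] [32, 15, 21]
[1, 9, 21] [32, 15, 4]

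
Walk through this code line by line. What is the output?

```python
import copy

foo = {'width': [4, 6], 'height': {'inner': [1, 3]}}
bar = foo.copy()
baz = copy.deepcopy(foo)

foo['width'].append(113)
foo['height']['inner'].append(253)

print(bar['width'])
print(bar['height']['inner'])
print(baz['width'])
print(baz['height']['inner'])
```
[4, 6, 113]
[1, 3, 253]
[4, 6]
[1, 3]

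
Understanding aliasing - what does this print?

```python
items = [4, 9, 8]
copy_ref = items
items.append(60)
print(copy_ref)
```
[4, 9, 8, 60]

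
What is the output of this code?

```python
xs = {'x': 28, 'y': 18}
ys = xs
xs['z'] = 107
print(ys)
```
{'x': 28, 'y': 18, 'z': 107}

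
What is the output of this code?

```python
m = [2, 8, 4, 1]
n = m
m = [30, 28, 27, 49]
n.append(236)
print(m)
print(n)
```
[30, 28, 27, 49]
[2, 8, 4, 1, 236]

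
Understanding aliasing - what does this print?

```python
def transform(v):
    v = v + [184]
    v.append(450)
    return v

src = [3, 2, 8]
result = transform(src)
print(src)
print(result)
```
[3, 2, 8]
[3, 2, 8, 184, 450]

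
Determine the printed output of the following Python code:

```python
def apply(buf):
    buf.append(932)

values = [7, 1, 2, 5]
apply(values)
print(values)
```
[7, 1, 2, 5, 932]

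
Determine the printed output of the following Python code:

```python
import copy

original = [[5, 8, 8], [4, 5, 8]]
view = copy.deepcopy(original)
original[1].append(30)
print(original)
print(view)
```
[[5, 8, 8], [4, 5, 8, 30]]
[[5, 8, 8], [4, 5, 8]]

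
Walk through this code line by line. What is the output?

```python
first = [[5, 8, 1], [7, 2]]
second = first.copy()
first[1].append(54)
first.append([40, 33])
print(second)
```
[[5, 8, 1], [7, 2, 54]]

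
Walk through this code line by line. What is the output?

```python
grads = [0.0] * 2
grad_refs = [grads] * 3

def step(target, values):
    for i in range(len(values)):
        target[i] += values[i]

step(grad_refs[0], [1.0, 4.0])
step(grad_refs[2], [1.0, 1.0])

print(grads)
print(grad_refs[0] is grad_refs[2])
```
[2.0, 5.0]
True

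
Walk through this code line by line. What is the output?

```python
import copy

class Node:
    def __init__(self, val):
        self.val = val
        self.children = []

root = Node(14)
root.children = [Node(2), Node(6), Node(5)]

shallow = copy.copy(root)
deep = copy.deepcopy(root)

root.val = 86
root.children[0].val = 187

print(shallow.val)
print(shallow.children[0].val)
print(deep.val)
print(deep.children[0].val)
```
14
187
14
2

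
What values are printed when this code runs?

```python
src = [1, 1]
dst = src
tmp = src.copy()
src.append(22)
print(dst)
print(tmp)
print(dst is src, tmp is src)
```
[1, 1, 22]
[1, 1]
True False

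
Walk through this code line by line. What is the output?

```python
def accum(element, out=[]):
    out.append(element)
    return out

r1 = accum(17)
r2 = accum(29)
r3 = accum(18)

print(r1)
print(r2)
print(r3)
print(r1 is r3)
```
[17, 29, 18]
[17, 29, 18]
[17, 29, 18]
True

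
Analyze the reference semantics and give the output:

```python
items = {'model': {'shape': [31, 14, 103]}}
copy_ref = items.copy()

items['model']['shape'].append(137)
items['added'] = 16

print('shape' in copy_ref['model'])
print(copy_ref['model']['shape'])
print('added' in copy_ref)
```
True
[31, 14, 103, 137]
False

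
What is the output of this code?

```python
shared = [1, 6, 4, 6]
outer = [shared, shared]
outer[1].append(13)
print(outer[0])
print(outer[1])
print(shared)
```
[1, 6, 4, 6, 13]
[1, 6, 4, 6, 13]
[1, 6, 4, 6, 13]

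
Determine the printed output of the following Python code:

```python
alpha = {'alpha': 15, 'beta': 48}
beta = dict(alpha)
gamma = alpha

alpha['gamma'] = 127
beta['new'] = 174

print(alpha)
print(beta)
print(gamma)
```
{'alpha': 15, 'beta': 48, 'gamma': 127}
{'alpha': 15, 'beta': 48, 'new': 174}
{'alpha': 15, 'beta': 48, 'gamma': 127}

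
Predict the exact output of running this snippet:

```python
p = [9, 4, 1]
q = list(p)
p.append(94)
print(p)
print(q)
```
[9, 4, 1, 94]
[9, 4, 1]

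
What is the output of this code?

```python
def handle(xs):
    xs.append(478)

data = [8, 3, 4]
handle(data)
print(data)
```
[8, 3, 4, 478]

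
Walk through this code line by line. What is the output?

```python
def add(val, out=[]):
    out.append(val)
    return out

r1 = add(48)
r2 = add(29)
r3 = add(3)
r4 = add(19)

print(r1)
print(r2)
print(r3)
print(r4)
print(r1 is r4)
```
[48, 29, 3, 19]
[48, 29, 3, 19]
[48, 29, 3, 19]
[48, 29, 3, 19]
True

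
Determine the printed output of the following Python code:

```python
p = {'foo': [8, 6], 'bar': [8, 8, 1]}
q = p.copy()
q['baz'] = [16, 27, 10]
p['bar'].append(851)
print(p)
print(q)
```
{'foo': [8, 6], 'bar': [8, 8, 1, 851]}
{'foo': [8, 6], 'bar': [8, 8, 1, 851], 'baz': [16, 27, 10]}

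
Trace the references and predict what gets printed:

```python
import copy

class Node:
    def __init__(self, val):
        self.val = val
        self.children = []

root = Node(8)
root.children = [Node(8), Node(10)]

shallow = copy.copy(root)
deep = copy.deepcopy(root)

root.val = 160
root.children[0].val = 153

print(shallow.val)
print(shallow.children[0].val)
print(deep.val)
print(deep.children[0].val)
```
8
153
8
8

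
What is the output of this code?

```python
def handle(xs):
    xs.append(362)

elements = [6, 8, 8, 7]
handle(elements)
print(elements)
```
[6, 8, 8, 7, 362]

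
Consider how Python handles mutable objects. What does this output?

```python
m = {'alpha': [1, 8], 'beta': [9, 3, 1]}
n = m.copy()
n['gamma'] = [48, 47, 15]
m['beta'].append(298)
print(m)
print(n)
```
{'alpha': [1, 8], 'beta': [9, 3, 1, 298]}
{'alpha': [1, 8], 'beta': [9, 3, 1, 298], 'gamma': [48, 47, 15]}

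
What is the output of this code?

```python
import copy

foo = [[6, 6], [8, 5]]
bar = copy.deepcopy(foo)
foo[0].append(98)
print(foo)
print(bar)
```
[[6, 6, 98], [8, 5]]
[[6, 6], [8, 5]]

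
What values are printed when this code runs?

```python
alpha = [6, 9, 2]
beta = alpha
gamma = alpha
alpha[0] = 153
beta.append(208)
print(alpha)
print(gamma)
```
[153, 9, 2, 208]
[153, 9, 2, 208]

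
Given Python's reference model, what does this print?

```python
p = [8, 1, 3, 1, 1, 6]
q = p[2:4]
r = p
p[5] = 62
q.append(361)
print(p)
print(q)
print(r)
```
[8, 1, 3, 1, 1, 62]
[3, 1, 361]
[8, 1, 3, 1, 1, 62]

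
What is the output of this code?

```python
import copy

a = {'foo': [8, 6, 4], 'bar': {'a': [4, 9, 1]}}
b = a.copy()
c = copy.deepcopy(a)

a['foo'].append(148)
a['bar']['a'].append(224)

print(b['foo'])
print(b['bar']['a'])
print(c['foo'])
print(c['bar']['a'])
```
[8, 6, 4, 148]
[4, 9, 1, 224]
[8, 6, 4]
[4, 9, 1]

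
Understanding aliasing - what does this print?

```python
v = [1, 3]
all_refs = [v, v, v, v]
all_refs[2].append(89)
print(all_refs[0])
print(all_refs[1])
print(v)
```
[1, 3, 89]
[1, 3, 89]
[1, 3, 89]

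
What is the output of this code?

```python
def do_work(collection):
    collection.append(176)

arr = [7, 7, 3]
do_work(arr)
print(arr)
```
[7, 7, 3, 176]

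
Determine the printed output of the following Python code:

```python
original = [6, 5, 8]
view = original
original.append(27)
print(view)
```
[6, 5, 8, 27]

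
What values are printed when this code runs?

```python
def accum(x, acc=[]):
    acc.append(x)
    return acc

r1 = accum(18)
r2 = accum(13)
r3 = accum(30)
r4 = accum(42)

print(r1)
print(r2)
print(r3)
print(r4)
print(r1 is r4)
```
[18, 13, 30, 42]
[18, 13, 30, 42]
[18, 13, 30, 42]
[18, 13, 30, 42]
True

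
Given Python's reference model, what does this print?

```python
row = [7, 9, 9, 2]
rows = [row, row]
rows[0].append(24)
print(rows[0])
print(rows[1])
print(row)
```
[7, 9, 9, 2, 24]
[7, 9, 9, 2, 24]
[7, 9, 9, 2, 24]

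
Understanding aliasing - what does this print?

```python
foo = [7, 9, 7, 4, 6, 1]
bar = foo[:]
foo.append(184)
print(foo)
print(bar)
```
[7, 9, 7, 4, 6, 1, 184]
[7, 9, 7, 4, 6, 1]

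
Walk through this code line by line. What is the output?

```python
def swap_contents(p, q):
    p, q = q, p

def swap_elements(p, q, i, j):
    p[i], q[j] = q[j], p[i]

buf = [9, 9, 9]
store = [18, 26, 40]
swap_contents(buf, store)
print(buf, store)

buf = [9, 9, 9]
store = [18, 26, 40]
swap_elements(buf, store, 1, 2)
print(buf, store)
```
[9, 9, 9] [18, 26, 40]
[9, 40, 9] [18, 26, 9]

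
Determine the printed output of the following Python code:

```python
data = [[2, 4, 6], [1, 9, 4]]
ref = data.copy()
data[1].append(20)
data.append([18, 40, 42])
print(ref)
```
[[2, 4, 6], [1, 9, 4, 20]]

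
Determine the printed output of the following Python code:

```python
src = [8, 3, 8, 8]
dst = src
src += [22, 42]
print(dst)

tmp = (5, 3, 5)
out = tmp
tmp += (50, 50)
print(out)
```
[8, 3, 8, 8, 22, 42]
(5, 3, 5)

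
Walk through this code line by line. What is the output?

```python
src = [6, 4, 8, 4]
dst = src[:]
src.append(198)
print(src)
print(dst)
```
[6, 4, 8, 4, 198]
[6, 4, 8, 4]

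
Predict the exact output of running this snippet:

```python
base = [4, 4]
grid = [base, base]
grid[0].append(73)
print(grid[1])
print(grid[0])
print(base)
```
[4, 4, 73]
[4, 4, 73]
[4, 4, 73]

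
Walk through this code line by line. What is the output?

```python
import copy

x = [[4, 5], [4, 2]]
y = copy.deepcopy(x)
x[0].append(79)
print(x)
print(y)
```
[[4, 5, 79], [4, 2]]
[[4, 5], [4, 2]]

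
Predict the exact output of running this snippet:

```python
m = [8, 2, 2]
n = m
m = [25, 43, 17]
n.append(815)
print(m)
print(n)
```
[25, 43, 17]
[8, 2, 2, 815]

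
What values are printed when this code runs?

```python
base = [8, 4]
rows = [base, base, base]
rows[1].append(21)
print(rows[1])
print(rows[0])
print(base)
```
[8, 4, 21]
[8, 4, 21]
[8, 4, 21]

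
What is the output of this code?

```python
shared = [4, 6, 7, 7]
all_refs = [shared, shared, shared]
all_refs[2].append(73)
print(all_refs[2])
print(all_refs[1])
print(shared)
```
[4, 6, 7, 7, 73]
[4, 6, 7, 7, 73]
[4, 6, 7, 7, 73]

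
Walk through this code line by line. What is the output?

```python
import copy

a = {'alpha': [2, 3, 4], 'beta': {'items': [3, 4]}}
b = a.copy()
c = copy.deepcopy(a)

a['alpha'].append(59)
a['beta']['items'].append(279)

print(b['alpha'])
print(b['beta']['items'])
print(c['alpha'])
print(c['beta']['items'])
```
[2, 3, 4, 59]
[3, 4, 279]
[2, 3, 4]
[3, 4]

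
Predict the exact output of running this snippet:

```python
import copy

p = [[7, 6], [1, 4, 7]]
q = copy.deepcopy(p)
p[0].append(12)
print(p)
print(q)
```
[[7, 6, 12], [1, 4, 7]]
[[7, 6], [1, 4, 7]]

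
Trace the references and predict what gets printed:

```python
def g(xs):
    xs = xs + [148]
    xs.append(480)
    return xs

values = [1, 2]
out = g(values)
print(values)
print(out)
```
[1, 2]
[1, 2, 148, 480]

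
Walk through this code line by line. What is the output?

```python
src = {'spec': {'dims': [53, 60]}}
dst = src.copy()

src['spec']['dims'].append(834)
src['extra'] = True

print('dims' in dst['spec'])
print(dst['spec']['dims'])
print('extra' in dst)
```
True
[53, 60, 834]
False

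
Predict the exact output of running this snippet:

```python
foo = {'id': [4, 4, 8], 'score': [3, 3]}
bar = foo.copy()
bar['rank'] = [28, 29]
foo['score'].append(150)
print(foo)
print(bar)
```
{'id': [4, 4, 8], 'score': [3, 3, 150]}
{'id': [4, 4, 8], 'score': [3, 3, 150], 'rank': [28, 29]}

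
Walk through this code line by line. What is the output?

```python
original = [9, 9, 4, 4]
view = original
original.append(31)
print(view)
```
[9, 9, 4, 4, 31]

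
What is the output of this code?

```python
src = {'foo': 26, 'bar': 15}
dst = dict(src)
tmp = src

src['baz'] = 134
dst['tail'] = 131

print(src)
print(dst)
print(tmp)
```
{'foo': 26, 'bar': 15, 'baz': 134}
{'foo': 26, 'bar': 15, 'tail': 131}
{'foo': 26, 'bar': 15, 'baz': 134}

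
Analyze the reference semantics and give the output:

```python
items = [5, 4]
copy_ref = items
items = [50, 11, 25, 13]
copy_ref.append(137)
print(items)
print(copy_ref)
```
[50, 11, 25, 13]
[5, 4, 137]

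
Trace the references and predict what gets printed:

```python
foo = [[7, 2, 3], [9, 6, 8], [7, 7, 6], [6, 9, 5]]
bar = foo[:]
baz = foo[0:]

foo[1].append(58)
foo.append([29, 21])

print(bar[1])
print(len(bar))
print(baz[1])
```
[9, 6, 8, 58]
4
[9, 6, 8, 58]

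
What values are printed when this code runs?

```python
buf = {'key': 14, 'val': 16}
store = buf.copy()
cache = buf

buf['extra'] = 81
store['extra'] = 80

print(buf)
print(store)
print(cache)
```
{'key': 14, 'val': 16, 'extra': 81}
{'key': 14, 'val': 16, 'extra': 80}
{'key': 14, 'val': 16, 'extra': 81}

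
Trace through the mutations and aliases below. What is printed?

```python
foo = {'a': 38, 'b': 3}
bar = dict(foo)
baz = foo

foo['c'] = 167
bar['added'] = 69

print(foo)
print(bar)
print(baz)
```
{'a': 38, 'b': 3, 'c': 167}
{'a': 38, 'b': 3, 'added': 69}
{'a': 38, 'b': 3, 'c': 167}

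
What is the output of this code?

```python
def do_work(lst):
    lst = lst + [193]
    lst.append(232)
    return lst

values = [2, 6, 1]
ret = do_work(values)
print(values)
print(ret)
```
[2, 6, 1]
[2, 6, 1, 193, 232]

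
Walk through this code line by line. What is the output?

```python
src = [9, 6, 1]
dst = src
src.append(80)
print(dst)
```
[9, 6, 1, 80]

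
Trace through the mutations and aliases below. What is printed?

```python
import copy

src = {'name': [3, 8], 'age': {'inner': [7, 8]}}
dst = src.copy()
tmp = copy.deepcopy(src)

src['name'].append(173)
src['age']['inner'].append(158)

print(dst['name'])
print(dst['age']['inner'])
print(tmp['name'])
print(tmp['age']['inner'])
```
[3, 8, 173]
[7, 8, 158]
[3, 8]
[7, 8]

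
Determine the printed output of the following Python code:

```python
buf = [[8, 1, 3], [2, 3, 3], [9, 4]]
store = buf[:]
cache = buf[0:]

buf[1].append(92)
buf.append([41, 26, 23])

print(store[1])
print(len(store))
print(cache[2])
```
[2, 3, 3, 92]
3
[9, 4]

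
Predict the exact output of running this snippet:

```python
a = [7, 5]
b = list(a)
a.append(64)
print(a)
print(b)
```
[7, 5, 64]
[7, 5]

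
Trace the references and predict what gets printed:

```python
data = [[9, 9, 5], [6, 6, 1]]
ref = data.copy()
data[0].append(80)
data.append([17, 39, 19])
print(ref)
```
[[9, 9, 5, 80], [6, 6, 1]]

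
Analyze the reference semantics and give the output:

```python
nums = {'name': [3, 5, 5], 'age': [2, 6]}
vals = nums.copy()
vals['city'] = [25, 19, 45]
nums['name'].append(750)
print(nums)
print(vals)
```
{'name': [3, 5, 5, 750], 'age': [2, 6]}
{'name': [3, 5, 5, 750], 'age': [2, 6], 'city': [25, 19, 45]}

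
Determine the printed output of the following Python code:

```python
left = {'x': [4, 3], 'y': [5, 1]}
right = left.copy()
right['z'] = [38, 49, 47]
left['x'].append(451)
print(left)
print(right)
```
{'x': [4, 3, 451], 'y': [5, 1]}
{'x': [4, 3, 451], 'y': [5, 1], 'z': [38, 49, 47]}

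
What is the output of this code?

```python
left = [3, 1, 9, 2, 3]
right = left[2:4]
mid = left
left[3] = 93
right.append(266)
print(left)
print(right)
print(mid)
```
[3, 1, 9, 93, 3]
[9, 2, 266]
[3, 1, 9, 93, 3]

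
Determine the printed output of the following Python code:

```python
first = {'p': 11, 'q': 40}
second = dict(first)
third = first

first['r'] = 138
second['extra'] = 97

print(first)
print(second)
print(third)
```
{'p': 11, 'q': 40, 'r': 138}
{'p': 11, 'q': 40, 'extra': 97}
{'p': 11, 'q': 40, 'r': 138}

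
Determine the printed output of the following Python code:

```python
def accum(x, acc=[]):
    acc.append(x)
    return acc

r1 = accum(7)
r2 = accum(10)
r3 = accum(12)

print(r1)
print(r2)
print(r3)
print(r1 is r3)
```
[7, 10, 12]
[7, 10, 12]
[7, 10, 12]
True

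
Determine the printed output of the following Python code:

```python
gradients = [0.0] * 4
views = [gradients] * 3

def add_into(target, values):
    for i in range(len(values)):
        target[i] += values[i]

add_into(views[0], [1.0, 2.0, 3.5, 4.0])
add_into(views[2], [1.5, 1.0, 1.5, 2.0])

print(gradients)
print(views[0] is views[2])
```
[2.5, 3.0, 5.0, 6.0]
True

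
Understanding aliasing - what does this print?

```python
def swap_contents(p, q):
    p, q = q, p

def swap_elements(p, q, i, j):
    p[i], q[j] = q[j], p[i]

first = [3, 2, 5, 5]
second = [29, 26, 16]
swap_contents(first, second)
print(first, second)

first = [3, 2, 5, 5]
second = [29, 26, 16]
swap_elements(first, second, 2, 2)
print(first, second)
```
[3, 2, 5, 5] [29, 26, 16]
[3, 2, 16, 5] [29, 26, 5]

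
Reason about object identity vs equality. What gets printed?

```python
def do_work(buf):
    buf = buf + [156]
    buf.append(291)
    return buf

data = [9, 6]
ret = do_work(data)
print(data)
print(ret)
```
[9, 6]
[9, 6, 156, 291]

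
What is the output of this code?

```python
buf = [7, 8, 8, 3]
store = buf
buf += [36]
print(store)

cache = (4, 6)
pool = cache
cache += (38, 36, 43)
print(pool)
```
[7, 8, 8, 3, 36]
(4, 6)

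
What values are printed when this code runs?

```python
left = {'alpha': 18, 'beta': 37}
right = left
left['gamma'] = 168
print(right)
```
{'alpha': 18, 'beta': 37, 'gamma': 168}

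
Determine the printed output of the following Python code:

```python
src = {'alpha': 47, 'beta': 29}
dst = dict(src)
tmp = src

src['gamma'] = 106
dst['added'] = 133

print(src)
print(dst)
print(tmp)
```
{'alpha': 47, 'beta': 29, 'gamma': 106}
{'alpha': 47, 'beta': 29, 'added': 133}
{'alpha': 47, 'beta': 29, 'gamma': 106}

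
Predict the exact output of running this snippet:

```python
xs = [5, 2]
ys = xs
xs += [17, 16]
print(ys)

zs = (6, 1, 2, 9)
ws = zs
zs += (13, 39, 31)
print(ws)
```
[5, 2, 17, 16]
(6, 1, 2, 9)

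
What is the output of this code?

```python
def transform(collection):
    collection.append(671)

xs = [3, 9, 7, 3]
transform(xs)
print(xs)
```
[3, 9, 7, 3, 671]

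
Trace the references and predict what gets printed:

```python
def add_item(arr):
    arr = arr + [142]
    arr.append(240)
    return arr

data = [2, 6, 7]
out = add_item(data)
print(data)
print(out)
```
[2, 6, 7]
[2, 6, 7, 142, 240]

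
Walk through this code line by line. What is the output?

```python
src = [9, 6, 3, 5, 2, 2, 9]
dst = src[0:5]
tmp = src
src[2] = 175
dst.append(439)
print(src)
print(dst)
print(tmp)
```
[9, 6, 175, 5, 2, 2, 9]
[9, 6, 3, 5, 2, 439]
[9, 6, 175, 5, 2, 2, 9]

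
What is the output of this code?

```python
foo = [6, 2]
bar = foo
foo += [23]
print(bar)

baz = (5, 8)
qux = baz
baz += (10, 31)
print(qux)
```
[6, 2, 23]
(5, 8)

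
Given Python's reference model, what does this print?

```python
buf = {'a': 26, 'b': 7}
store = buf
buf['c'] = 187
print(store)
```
{'a': 26, 'b': 7, 'c': 187}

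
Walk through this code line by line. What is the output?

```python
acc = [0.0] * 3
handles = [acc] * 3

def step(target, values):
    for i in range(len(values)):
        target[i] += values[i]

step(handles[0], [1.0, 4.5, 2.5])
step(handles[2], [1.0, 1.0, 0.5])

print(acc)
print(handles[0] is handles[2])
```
[2.0, 5.5, 3.0]
True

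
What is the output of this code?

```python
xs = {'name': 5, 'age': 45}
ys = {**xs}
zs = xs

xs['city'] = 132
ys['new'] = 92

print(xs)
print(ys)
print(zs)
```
{'name': 5, 'age': 45, 'city': 132}
{'name': 5, 'age': 45, 'new': 92}
{'name': 5, 'age': 45, 'city': 132}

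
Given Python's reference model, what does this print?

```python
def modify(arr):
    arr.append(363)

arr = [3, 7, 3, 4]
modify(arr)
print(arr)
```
[3, 7, 3, 4, 363]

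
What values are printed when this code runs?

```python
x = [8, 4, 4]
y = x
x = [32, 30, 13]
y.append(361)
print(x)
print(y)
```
[32, 30, 13]
[8, 4, 4, 361]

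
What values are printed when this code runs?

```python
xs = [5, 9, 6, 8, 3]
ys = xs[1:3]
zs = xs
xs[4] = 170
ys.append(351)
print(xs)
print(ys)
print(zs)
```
[5, 9, 6, 8, 170]
[9, 6, 351]
[5, 9, 6, 8, 170]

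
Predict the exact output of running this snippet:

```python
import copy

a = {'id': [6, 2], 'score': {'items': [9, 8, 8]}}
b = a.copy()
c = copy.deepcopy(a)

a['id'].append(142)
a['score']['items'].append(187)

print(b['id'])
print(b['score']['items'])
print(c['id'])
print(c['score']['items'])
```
[6, 2, 142]
[9, 8, 8, 187]
[6, 2]
[9, 8, 8]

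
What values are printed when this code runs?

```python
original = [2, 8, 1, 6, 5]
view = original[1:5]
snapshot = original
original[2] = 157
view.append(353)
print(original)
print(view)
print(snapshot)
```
[2, 8, 157, 6, 5]
[8, 1, 6, 5, 353]
[2, 8, 157, 6, 5]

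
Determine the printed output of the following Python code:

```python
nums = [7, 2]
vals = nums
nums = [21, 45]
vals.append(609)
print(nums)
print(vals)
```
[21, 45]
[7, 2, 609]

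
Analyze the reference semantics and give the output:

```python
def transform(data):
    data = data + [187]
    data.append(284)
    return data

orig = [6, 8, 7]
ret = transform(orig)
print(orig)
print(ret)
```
[6, 8, 7]
[6, 8, 7, 187, 284]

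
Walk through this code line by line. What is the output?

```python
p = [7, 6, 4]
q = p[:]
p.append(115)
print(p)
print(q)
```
[7, 6, 4, 115]
[7, 6, 4]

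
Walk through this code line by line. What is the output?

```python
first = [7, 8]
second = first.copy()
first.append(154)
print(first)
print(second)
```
[7, 8, 154]
[7, 8]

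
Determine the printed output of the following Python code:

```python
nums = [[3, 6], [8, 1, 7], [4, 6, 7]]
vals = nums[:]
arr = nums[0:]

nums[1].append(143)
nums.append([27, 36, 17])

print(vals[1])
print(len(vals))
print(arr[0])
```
[8, 1, 7, 143]
3
[3, 6]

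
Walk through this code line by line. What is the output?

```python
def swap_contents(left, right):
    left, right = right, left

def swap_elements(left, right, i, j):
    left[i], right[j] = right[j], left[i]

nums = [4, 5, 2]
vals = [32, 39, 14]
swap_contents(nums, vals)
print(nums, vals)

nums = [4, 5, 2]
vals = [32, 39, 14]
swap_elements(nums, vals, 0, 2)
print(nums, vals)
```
[4, 5, 2] [32, 39, 14]
[14, 5, 2] [32, 39, 4]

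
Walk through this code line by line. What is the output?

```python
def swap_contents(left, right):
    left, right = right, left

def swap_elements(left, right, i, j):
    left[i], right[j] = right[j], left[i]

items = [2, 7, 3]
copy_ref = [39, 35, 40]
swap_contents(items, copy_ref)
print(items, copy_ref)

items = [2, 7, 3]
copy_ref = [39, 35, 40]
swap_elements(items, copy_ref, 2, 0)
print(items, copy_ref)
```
[2, 7, 3] [39, 35, 40]
[2, 7, 39] [3, 35, 40]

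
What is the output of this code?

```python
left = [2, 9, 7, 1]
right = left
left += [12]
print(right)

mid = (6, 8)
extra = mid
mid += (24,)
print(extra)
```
[2, 9, 7, 1, 12]
(6, 8)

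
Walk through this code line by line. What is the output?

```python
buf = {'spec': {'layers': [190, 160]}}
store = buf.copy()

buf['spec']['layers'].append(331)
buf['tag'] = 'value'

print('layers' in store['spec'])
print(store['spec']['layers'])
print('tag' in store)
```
True
[190, 160, 331]
False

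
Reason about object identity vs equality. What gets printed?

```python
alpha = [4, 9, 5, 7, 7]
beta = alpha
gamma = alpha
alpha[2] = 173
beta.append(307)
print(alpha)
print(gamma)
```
[4, 9, 173, 7, 7, 307]
[4, 9, 173, 7, 7, 307]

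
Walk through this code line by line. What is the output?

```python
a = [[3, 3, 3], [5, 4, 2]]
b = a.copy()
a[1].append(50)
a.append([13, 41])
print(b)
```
[[3, 3, 3], [5, 4, 2, 50]]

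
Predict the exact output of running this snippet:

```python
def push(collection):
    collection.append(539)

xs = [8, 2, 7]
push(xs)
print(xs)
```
[8, 2, 7, 539]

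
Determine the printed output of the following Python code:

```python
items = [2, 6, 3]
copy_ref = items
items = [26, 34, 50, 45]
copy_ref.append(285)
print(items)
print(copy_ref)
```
[26, 34, 50, 45]
[2, 6, 3, 285]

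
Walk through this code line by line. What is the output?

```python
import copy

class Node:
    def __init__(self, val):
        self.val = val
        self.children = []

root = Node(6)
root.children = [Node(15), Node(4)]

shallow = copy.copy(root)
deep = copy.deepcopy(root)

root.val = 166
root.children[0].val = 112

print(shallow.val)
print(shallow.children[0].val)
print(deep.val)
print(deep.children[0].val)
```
6
112
6
15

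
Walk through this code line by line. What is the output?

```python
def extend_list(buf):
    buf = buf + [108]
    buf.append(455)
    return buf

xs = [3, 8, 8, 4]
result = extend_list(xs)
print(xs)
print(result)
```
[3, 8, 8, 4]
[3, 8, 8, 4, 108, 455]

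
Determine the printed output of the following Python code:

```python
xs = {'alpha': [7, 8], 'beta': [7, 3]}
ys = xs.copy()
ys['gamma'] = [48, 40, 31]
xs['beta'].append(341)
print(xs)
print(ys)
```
{'alpha': [7, 8], 'beta': [7, 3, 341]}
{'alpha': [7, 8], 'beta': [7, 3, 341], 'gamma': [48, 40, 31]}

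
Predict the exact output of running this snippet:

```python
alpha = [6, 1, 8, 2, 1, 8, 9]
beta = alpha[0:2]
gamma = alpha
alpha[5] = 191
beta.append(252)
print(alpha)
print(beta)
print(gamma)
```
[6, 1, 8, 2, 1, 191, 9]
[6, 1, 252]
[6, 1, 8, 2, 1, 191, 9]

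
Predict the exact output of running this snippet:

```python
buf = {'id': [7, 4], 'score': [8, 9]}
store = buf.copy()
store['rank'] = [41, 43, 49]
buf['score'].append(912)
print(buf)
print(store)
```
{'id': [7, 4], 'score': [8, 9, 912]}
{'id': [7, 4], 'score': [8, 9, 912], 'rank': [41, 43, 49]}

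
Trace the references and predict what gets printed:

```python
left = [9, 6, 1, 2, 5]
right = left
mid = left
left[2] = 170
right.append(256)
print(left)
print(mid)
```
[9, 6, 170, 2, 5, 256]
[9, 6, 170, 2, 5, 256]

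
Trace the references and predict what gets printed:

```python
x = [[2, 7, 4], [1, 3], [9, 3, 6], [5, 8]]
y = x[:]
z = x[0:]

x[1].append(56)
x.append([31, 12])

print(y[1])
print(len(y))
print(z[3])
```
[1, 3, 56]
4
[5, 8]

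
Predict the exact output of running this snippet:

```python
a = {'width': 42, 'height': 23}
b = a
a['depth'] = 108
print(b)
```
{'width': 42, 'height': 23, 'depth': 108}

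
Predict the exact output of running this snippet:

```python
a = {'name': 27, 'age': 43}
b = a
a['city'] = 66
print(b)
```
{'name': 27, 'age': 43, 'city': 66}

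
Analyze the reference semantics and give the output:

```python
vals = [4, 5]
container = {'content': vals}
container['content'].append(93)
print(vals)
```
[4, 5, 93]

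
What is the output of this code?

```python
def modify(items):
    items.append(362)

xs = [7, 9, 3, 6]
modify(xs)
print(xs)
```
[7, 9, 3, 6, 362]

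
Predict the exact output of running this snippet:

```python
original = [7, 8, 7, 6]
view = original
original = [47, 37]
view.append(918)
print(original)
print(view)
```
[47, 37]
[7, 8, 7, 6, 918]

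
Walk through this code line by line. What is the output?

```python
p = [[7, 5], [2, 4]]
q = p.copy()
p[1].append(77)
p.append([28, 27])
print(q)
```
[[7, 5], [2, 4, 77]]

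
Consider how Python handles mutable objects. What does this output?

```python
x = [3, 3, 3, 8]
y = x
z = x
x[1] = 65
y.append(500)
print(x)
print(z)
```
[3, 65, 3, 8, 500]
[3, 65, 3, 8, 500]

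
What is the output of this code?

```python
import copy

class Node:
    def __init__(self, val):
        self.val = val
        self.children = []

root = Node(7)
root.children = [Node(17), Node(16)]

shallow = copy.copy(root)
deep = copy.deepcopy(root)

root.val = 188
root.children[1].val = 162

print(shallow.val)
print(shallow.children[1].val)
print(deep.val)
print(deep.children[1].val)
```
7
162
7
16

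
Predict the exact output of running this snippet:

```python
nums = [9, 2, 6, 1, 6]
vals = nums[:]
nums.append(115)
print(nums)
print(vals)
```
[9, 2, 6, 1, 6, 115]
[9, 2, 6, 1, 6]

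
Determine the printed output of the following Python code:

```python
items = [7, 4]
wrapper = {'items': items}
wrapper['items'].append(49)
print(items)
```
[7, 4, 49]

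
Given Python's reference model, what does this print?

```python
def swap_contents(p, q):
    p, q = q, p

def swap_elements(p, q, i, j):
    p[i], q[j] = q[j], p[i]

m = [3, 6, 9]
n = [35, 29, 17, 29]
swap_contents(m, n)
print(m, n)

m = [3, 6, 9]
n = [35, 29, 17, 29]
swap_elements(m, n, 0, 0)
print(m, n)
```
[3, 6, 9] [35, 29, 17, 29]
[35, 6, 9] [3, 29, 17, 29]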